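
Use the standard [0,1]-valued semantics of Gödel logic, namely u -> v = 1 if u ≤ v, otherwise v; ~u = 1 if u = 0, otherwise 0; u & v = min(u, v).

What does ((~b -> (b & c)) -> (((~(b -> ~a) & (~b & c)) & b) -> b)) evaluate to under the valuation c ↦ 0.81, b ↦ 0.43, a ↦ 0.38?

~b: Gödel ¬ of 0.43 = 0 (operand ≠ 0)
(b & c) = min(0.43, 0.81) = 0.43
(~b -> (b & c)): 0 ≤ 0.43, so result = 1
~a: Gödel ¬ of 0.38 = 0 (operand ≠ 0)
(b -> ~a): 0.43 > 0, so result = 0
~(b -> ~a): Gödel ¬ of 0 = 1 (operand is 0)
~b: Gödel ¬ of 0.43 = 0 (operand ≠ 0)
(~b & c) = min(0, 0.81) = 0
(~(b -> ~a) & (~b & c)) = min(1, 0) = 0
((~(b -> ~a) & (~b & c)) & b) = min(0, 0.43) = 0
(((~(b -> ~a) & (~b & c)) & b) -> b): 0 ≤ 0.43, so result = 1
((~b -> (b & c)) -> (((~(b -> ~a) & (~b & c)) & b) -> b)): 1 ≤ 1, so result = 1

1.00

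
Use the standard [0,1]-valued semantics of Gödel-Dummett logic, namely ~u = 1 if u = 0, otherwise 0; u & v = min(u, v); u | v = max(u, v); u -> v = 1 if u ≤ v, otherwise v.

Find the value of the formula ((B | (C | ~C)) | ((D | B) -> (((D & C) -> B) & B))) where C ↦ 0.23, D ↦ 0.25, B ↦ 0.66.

1.00

~C: Gödel ¬ of 0.23 = 0 (operand ≠ 0)
(C | ~C) = max(0.23, 0) = 0.23
(B | (C | ~C)) = max(0.66, 0.23) = 0.66
(D | B) = max(0.25, 0.66) = 0.66
(D & C) = min(0.25, 0.23) = 0.23
((D & C) -> B): 0.23 ≤ 0.66, so result = 1
(((D & C) -> B) & B) = min(1, 0.66) = 0.66
((D | B) -> (((D & C) -> B) & B)): 0.66 ≤ 0.66, so result = 1
((B | (C | ~C)) | ((D | B) -> (((D & C) -> B) & B))) = max(0.66, 1) = 1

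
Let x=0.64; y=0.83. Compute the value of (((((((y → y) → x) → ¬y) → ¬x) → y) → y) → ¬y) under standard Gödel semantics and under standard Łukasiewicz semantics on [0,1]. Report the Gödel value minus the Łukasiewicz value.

Gödel evaluation:
  (y → y): 0.83 ≤ 0.83, so result = 1
  ((y → y) → x): 1 > 0.64, so result = 0.64
  ¬y: Gödel ¬ of 0.83 = 0 (operand ≠ 0)
  (((y → y) → x) → ¬y): 0.64 > 0, so result = 0
  ¬x: Gödel ¬ of 0.64 = 0 (operand ≠ 0)
  ((((y → y) → x) → ¬y) → ¬x): 0 ≤ 0, so result = 1
  (((((y → y) → x) → ¬y) → ¬x) → y): 1 > 0.83, so result = 0.83
  ((((((y → y) → x) → ¬y) → ¬x) → y) → y): 0.83 ≤ 0.83, so result = 1
  ¬y: Gödel ¬ of 0.83 = 0 (operand ≠ 0)
  (((((((y → y) → x) → ¬y) → ¬x) → y) → y) → ¬y): 1 > 0, so result = 0
  Gödel value = 0
Łukasiewicz evaluation:
  (y → y): min(1, 1 − 0.83 + 0.83) = 1
  ((y → y) → x): min(1, 1 − 1 + 0.64) = 0.64
  ¬y: Łukasiewicz ¬ gives 1 − 0.83 = 0.17
  (((y → y) → x) → ¬y): min(1, 1 − 0.64 + 0.17) = 0.53
  ¬x: Łukasiewicz ¬ gives 1 − 0.64 = 0.36
  ((((y → y) → x) → ¬y) → ¬x): min(1, 1 − 0.53 + 0.36) = 0.83
  (((((y → y) → x) → ¬y) → ¬x) → y): min(1, 1 − 0.83 + 0.83) = 1
  ((((((y → y) → x) → ¬y) → ¬x) → y) → y): min(1, 1 − 1 + 0.83) = 0.83
  ¬y: Łukasiewicz ¬ gives 1 − 0.83 = 0.17
  (((((((y → y) → x) → ¬y) → ¬x) → y) → y) → ¬y): min(1, 1 − 0.83 + 0.17) = 0.34
  Łukasiewicz value = 0.34
Difference: 0 − 0.34 = -0.34

-0.34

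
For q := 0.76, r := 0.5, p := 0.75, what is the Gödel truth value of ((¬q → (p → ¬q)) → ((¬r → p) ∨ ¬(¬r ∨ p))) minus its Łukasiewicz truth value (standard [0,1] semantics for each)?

Gödel evaluation:
  ¬q: Gödel ¬ of 0.76 = 0 (operand ≠ 0)
  ¬q: Gödel ¬ of 0.76 = 0 (operand ≠ 0)
  (p → ¬q): 0.75 > 0, so result = 0
  (¬q → (p → ¬q)): 0 ≤ 0, so result = 1
  ¬r: Gödel ¬ of 0.5 = 0 (operand ≠ 0)
  (¬r → p): 0 ≤ 0.75, so result = 1
  ¬r: Gödel ¬ of 0.5 = 0 (operand ≠ 0)
  (¬r ∨ p) = max(0, 0.75) = 0.75
  ¬(¬r ∨ p): Gödel ¬ of 0.75 = 0 (operand ≠ 0)
  ((¬r → p) ∨ ¬(¬r ∨ p)) = max(1, 0) = 1
  ((¬q → (p → ¬q)) → ((¬r → p) ∨ ¬(¬r ∨ p))): 1 ≤ 1, so result = 1
  Gödel value = 1
Łukasiewicz evaluation:
  ¬q: Łukasiewicz ¬ gives 1 − 0.76 = 0.24
  ¬q: Łukasiewicz ¬ gives 1 − 0.76 = 0.24
  (p → ¬q): min(1, 1 − 0.75 + 0.24) = 0.49
  (¬q → (p → ¬q)): min(1, 1 − 0.24 + 0.49) = 1
  ¬r: Łukasiewicz ¬ gives 1 − 0.5 = 0.5
  (¬r → p): min(1, 1 − 0.5 + 0.75) = 1
  ¬r: Łukasiewicz ¬ gives 1 − 0.5 = 0.5
  (¬r ∨ p) = max(0.5, 0.75) = 0.75
  ¬(¬r ∨ p): Łukasiewicz ¬ gives 1 − 0.75 = 0.25
  ((¬r → p) ∨ ¬(¬r ∨ p)) = max(1, 0.25) = 1
  ((¬q → (p → ¬q)) → ((¬r → p) ∨ ¬(¬r ∨ p))): min(1, 1 − 1 + 1) = 1
  Łukasiewicz value = 1
Difference: 1 − 1 = 0.00

0.00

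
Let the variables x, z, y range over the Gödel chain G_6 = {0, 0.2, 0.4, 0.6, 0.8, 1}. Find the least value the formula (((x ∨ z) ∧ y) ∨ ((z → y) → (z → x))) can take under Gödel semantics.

0.20

The minimum is attained at x = 0, z = 0.2, y = 0.2:
  (x ∨ z) = max(0, 0.2) = 0.2
  ((x ∨ z) ∧ y) = min(0.2, 0.2) = 0.2
  (z → y): 0.2 ≤ 0.2, so result = 1
  (z → x): 0.2 > 0, so result = 0
  ((z → y) → (z → x)): 1 > 0, so result = 0
  (((x ∨ z) ∧ y) ∨ ((z → y) → (z → x))) = max(0.2, 0) = 0.2
Checking all 216 assignments confirms none give a value below 0.20.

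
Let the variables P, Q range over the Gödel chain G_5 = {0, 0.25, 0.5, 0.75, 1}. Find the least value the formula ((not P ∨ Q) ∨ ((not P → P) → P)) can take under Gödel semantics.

0.25

The minimum is attained at P = 0.25, Q = 0:
  not P: Gödel ¬ of 0.25 = 0 (operand ≠ 0)
  (not P ∨ Q) = max(0, 0) = 0
  not P: Gödel ¬ of 0.25 = 0 (operand ≠ 0)
  (not P → P): 0 ≤ 0.25, so result = 1
  ((not P → P) → P): 1 > 0.25, so result = 0.25
  ((not P ∨ Q) ∨ ((not P → P) → P)) = max(0, 0.25) = 0.25
Checking all 25 assignments confirms none give a value below 0.25.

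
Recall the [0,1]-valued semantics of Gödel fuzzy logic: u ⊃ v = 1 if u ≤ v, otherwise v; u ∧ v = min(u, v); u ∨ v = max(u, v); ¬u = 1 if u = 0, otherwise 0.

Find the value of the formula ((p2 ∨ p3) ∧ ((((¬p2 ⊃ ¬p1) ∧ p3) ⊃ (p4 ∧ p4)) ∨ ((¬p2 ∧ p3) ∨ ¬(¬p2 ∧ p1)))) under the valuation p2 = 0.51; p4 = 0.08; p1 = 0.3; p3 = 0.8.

0.80

(p2 ∨ p3) = max(0.51, 0.8) = 0.8
¬p2: Gödel ¬ of 0.51 = 0 (operand ≠ 0)
¬p1: Gödel ¬ of 0.3 = 0 (operand ≠ 0)
(¬p2 ⊃ ¬p1): 0 ≤ 0, so result = 1
((¬p2 ⊃ ¬p1) ∧ p3) = min(1, 0.8) = 0.8
(p4 ∧ p4) = min(0.08, 0.08) = 0.08
(((¬p2 ⊃ ¬p1) ∧ p3) ⊃ (p4 ∧ p4)): 0.8 > 0.08, so result = 0.08
¬p2: Gödel ¬ of 0.51 = 0 (operand ≠ 0)
(¬p2 ∧ p3) = min(0, 0.8) = 0
¬p2: Gödel ¬ of 0.51 = 0 (operand ≠ 0)
(¬p2 ∧ p1) = min(0, 0.3) = 0
¬(¬p2 ∧ p1): Gödel ¬ of 0 = 1 (operand is 0)
((¬p2 ∧ p3) ∨ ¬(¬p2 ∧ p1)) = max(0, 1) = 1
((((¬p2 ⊃ ¬p1) ∧ p3) ⊃ (p4 ∧ p4)) ∨ ((¬p2 ∧ p3) ∨ ¬(¬p2 ∧ p1))) = max(0.08, 1) = 1
((p2 ∨ p3) ∧ ((((¬p2 ⊃ ¬p1) ∧ p3) ⊃ (p4 ∧ p4)) ∨ ((¬p2 ∧ p3) ∨ ¬(¬p2 ∧ p1)))) = min(0.8, 1) = 0.8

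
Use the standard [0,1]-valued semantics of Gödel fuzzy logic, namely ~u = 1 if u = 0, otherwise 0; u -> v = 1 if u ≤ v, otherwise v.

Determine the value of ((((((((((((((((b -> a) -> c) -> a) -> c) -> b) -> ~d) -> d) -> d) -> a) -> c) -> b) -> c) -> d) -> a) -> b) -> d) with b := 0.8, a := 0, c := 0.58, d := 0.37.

(b -> a): 0.8 > 0, so result = 0
((b -> a) -> c): 0 ≤ 0.58, so result = 1
(((b -> a) -> c) -> a): 1 > 0, so result = 0
((((b -> a) -> c) -> a) -> c): 0 ≤ 0.58, so result = 1
(((((b -> a) -> c) -> a) -> c) -> b): 1 > 0.8, so result = 0.8
~d: Gödel ¬ of 0.37 = 0 (operand ≠ 0)
((((((b -> a) -> c) -> a) -> c) -> b) -> ~d): 0.8 > 0, so result = 0
(((((((b -> a) -> c) -> a) -> c) -> b) -> ~d) -> d): 0 ≤ 0.37, so result = 1
((((((((b -> a) -> c) -> a) -> c) -> b) -> ~d) -> d) -> d): 1 > 0.37, so result = 0.37
(((((((((b -> a) -> c) -> a) -> c) -> b) -> ~d) -> d) -> d) -> a): 0.37 > 0, so result = 0
((((((((((b -> a) -> c) -> a) -> c) -> b) -> ~d) -> d) -> d) -> a) -> c): 0 ≤ 0.58, so result = 1
(((((((((((b -> a) -> c) -> a) -> c) -> b) -> ~d) -> d) -> d) -> a) -> c) -> b): 1 > 0.8, so result = 0.8
((((((((((((b -> a) -> c) -> a) -> c) -> b) -> ~d) -> d) -> d) -> a) -> c) -> b) -> c): 0.8 > 0.58, so result = 0.58
(((((((((((((b -> a) -> c) -> a) -> c) -> b) -> ~d) -> d) -> d) -> a) -> c) -> b) -> c) -> d): 0.58 > 0.37, so result = 0.37
((((((((((((((b -> a) -> c) -> a) -> c) -> b) -> ~d) -> d) -> d) -> a) -> c) -> b) -> c) -> d) -> a): 0.37 > 0, so result = 0
(((((((((((((((b -> a) -> c) -> a) -> c) -> b) -> ~d) -> d) -> d) -> a) -> c) -> b) -> c) -> d) -> a) -> b): 0 ≤ 0.8, so result = 1
((((((((((((((((b -> a) -> c) -> a) -> c) -> b) -> ~d) -> d) -> d) -> a) -> c) -> b) -> c) -> d) -> a) -> b) -> d): 1 > 0.37, so result = 0.37

0.37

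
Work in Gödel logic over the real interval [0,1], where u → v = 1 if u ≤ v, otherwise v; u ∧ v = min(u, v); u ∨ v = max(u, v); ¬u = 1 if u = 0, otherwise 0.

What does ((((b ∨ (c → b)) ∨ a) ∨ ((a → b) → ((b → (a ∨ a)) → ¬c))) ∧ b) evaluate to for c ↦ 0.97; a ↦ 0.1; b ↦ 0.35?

(c → b): 0.97 > 0.35, so result = 0.35
(b ∨ (c → b)) = max(0.35, 0.35) = 0.35
((b ∨ (c → b)) ∨ a) = max(0.35, 0.1) = 0.35
(a → b): 0.1 ≤ 0.35, so result = 1
(a ∨ a) = max(0.1, 0.1) = 0.1
(b → (a ∨ a)): 0.35 > 0.1, so result = 0.1
¬c: Gödel ¬ of 0.97 = 0 (operand ≠ 0)
((b → (a ∨ a)) → ¬c): 0.1 > 0, so result = 0
((a → b) → ((b → (a ∨ a)) → ¬c)): 1 > 0, so result = 0
(((b ∨ (c → b)) ∨ a) ∨ ((a → b) → ((b → (a ∨ a)) → ¬c))) = max(0.35, 0) = 0.35
((((b ∨ (c → b)) ∨ a) ∨ ((a → b) → ((b → (a ∨ a)) → ¬c))) ∧ b) = min(0.35, 0.35) = 0.35

0.35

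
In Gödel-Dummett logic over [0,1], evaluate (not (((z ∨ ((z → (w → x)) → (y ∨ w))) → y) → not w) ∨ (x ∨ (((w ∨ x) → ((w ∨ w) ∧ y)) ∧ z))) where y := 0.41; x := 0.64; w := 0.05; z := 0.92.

(w → x): 0.05 ≤ 0.64, so result = 1
(z → (w → x)): 0.92 ≤ 1, so result = 1
(y ∨ w) = max(0.41, 0.05) = 0.41
((z → (w → x)) → (y ∨ w)): 1 > 0.41, so result = 0.41
(z ∨ ((z → (w → x)) → (y ∨ w))) = max(0.92, 0.41) = 0.92
((z ∨ ((z → (w → x)) → (y ∨ w))) → y): 0.92 > 0.41, so result = 0.41
not w: Gödel ¬ of 0.05 = 0 (operand ≠ 0)
(((z ∨ ((z → (w → x)) → (y ∨ w))) → y) → not w): 0.41 > 0, so result = 0
not (((z ∨ ((z → (w → x)) → (y ∨ w))) → y) → not w): Gödel ¬ of 0 = 1 (operand is 0)
(w ∨ x) = max(0.05, 0.64) = 0.64
(w ∨ w) = max(0.05, 0.05) = 0.05
((w ∨ w) ∧ y) = min(0.05, 0.41) = 0.05
((w ∨ x) → ((w ∨ w) ∧ y)): 0.64 > 0.05, so result = 0.05
(((w ∨ x) → ((w ∨ w) ∧ y)) ∧ z) = min(0.05, 0.92) = 0.05
(x ∨ (((w ∨ x) → ((w ∨ w) ∧ y)) ∧ z)) = max(0.64, 0.05) = 0.64
(not (((z ∨ ((z → (w → x)) → (y ∨ w))) → y) → not w) ∨ (x ∨ (((w ∨ x) → ((w ∨ w) ∧ y)) ∧ z))) = max(1, 0.64) = 1

1.00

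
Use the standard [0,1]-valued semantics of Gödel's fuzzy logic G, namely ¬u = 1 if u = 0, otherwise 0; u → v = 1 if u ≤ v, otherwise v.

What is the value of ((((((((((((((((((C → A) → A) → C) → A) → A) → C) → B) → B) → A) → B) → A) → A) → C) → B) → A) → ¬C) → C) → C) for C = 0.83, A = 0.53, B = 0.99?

(C → A): 0.83 > 0.53, so result = 0.53
((C → A) → A): 0.53 ≤ 0.53, so result = 1
(((C → A) → A) → C): 1 > 0.83, so result = 0.83
((((C → A) → A) → C) → A): 0.83 > 0.53, so result = 0.53
(((((C → A) → A) → C) → A) → A): 0.53 ≤ 0.53, so result = 1
((((((C → A) → A) → C) → A) → A) → C): 1 > 0.83, so result = 0.83
(((((((C → A) → A) → C) → A) → A) → C) → B): 0.83 ≤ 0.99, so result = 1
((((((((C → A) → A) → C) → A) → A) → C) → B) → B): 1 > 0.99, so result = 0.99
(((((((((C → A) → A) → C) → A) → A) → C) → B) → B) → A): 0.99 > 0.53, so result = 0.53
((((((((((C → A) → A) → C) → A) → A) → C) → B) → B) → A) → B): 0.53 ≤ 0.99, so result = 1
(((((((((((C → A) → A) → C) → A) → A) → C) → B) → B) → A) → B) → A): 1 > 0.53, so result = 0.53
((((((((((((C → A) → A) → C) → A) → A) → C) → B) → B) → A) → B) → A) → A): 0.53 ≤ 0.53, so result = 1
(((((((((((((C → A) → A) → C) → A) → A) → C) → B) → B) → A) → B) → A) → A) → C): 1 > 0.83, so result = 0.83
((((((((((((((C → A) → A) → C) → A) → A) → C) → B) → B) → A) → B) → A) → A) → C) → B): 0.83 ≤ 0.99, so result = 1
(((((((((((((((C → A) → A) → C) → A) → A) → C) → B) → B) → A) → B) → A) → A) → C) → B) → A): 1 > 0.53, so result = 0.53
¬C: Gödel ¬ of 0.83 = 0 (operand ≠ 0)
((((((((((((((((C → A) → A) → C) → A) → A) → C) → B) → B) → A) → B) → A) → A) → C) → B) → A) → ¬C): 0.53 > 0, so result = 0
(((((((((((((((((C → A) → A) → C) → A) → A) → C) → B) → B) → A) → B) → A) → A) → C) → B) → A) → ¬C) → C): 0 ≤ 0.83, so result = 1
((((((((((((((((((C → A) → A) → C) → A) → A) → C) → B) → B) → A) → B) → A) → A) → C) → B) → A) → ¬C) → C) → C): 1 > 0.83, so result = 0.83

0.83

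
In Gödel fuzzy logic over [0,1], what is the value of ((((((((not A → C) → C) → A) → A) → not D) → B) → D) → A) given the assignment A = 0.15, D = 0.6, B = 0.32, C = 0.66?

0.15

not A: Gödel ¬ of 0.15 = 0 (operand ≠ 0)
(not A → C): 0 ≤ 0.66, so result = 1
((not A → C) → C): 1 > 0.66, so result = 0.66
(((not A → C) → C) → A): 0.66 > 0.15, so result = 0.15
((((not A → C) → C) → A) → A): 0.15 ≤ 0.15, so result = 1
not D: Gödel ¬ of 0.6 = 0 (operand ≠ 0)
(((((not A → C) → C) → A) → A) → not D): 1 > 0, so result = 0
((((((not A → C) → C) → A) → A) → not D) → B): 0 ≤ 0.32, so result = 1
(((((((not A → C) → C) → A) → A) → not D) → B) → D): 1 > 0.6, so result = 0.6
((((((((not A → C) → C) → A) → A) → not D) → B) → D) → A): 0.6 > 0.15, so result = 0.15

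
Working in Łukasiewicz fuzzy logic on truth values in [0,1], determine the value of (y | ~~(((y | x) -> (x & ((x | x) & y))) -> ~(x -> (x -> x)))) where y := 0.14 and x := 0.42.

0.28

(y | x) = max(0.14, 0.42) = 0.42
(x | x) = max(0.42, 0.42) = 0.42
((x | x) & y) = min(0.42, 0.14) = 0.14
(x & ((x | x) & y)) = min(0.42, 0.14) = 0.14
((y | x) -> (x & ((x | x) & y))): min(1, 1 − 0.42 + 0.14) = 0.72
(x -> x): min(1, 1 − 0.42 + 0.42) = 1
(x -> (x -> x)): min(1, 1 − 0.42 + 1) = 1
~(x -> (x -> x)): Łukasiewicz ¬ gives 1 − 1 = 0
(((y | x) -> (x & ((x | x) & y))) -> ~(x -> (x -> x))): min(1, 1 − 0.72 + 0) = 0.28
~(((y | x) -> (x & ((x | x) & y))) -> ~(x -> (x -> x))): Łukasiewicz ¬ gives 1 − 0.28 = 0.72
~~(((y | x) -> (x & ((x | x) & y))) -> ~(x -> (x -> x))): Łukasiewicz ¬ gives 1 − 0.72 = 0.28
(y | ~~(((y | x) -> (x & ((x | x) & y))) -> ~(x -> (x -> x)))) = max(0.14, 0.28) = 0.28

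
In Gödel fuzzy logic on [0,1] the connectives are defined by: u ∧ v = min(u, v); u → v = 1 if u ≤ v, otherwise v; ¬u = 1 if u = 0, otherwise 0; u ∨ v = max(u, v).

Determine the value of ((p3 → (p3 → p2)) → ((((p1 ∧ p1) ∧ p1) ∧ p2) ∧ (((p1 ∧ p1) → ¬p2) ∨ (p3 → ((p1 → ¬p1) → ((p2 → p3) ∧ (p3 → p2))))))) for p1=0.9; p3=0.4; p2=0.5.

0.50

(p3 → p2): 0.4 ≤ 0.5, so result = 1
(p3 → (p3 → p2)): 0.4 ≤ 1, so result = 1
(p1 ∧ p1) = min(0.9, 0.9) = 0.9
((p1 ∧ p1) ∧ p1) = min(0.9, 0.9) = 0.9
(((p1 ∧ p1) ∧ p1) ∧ p2) = min(0.9, 0.5) = 0.5
(p1 ∧ p1) = min(0.9, 0.9) = 0.9
¬p2: Gödel ¬ of 0.5 = 0 (operand ≠ 0)
((p1 ∧ p1) → ¬p2): 0.9 > 0, so result = 0
¬p1: Gödel ¬ of 0.9 = 0 (operand ≠ 0)
(p1 → ¬p1): 0.9 > 0, so result = 0
(p2 → p3): 0.5 > 0.4, so result = 0.4
(p3 → p2): 0.4 ≤ 0.5, so result = 1
((p2 → p3) ∧ (p3 → p2)) = min(0.4, 1) = 0.4
((p1 → ¬p1) → ((p2 → p3) ∧ (p3 → p2))): 0 ≤ 0.4, so result = 1
(p3 → ((p1 → ¬p1) → ((p2 → p3) ∧ (p3 → p2)))): 0.4 ≤ 1, so result = 1
(((p1 ∧ p1) → ¬p2) ∨ (p3 → ((p1 → ¬p1) → ((p2 → p3) ∧ (p3 → p2))))) = max(0, 1) = 1
((((p1 ∧ p1) ∧ p1) ∧ p2) ∧ (((p1 ∧ p1) → ¬p2) ∨ (p3 → ((p1 → ¬p1) → ((p2 → p3) ∧ (p3 → p2)))))) = min(0.5, 1) = 0.5
((p3 → (p3 → p2)) → ((((p1 ∧ p1) ∧ p1) ∧ p2) ∧ (((p1 ∧ p1) → ¬p2) ∨ (p3 → ((p1 → ¬p1) → ((p2 → p3) ∧ (p3 → p2))))))): 1 > 0.5, so result = 0.5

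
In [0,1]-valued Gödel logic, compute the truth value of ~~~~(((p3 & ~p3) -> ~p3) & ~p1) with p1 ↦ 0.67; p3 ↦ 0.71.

~p3: Gödel ¬ of 0.71 = 0 (operand ≠ 0)
(p3 & ~p3) = min(0.71, 0) = 0
~p3: Gödel ¬ of 0.71 = 0 (operand ≠ 0)
((p3 & ~p3) -> ~p3): 0 ≤ 0, so result = 1
~p1: Gödel ¬ of 0.67 = 0 (operand ≠ 0)
(((p3 & ~p3) -> ~p3) & ~p1) = min(1, 0) = 0
~(((p3 & ~p3) -> ~p3) & ~p1): Gödel ¬ of 0 = 1 (operand is 0)
~~(((p3 & ~p3) -> ~p3) & ~p1): Gödel ¬ of 1 = 0 (operand ≠ 0)
~~~(((p3 & ~p3) -> ~p3) & ~p1): Gödel ¬ of 0 = 1 (operand is 0)
~~~~(((p3 & ~p3) -> ~p3) & ~p1): Gödel ¬ of 1 = 0 (operand ≠ 0)

0.00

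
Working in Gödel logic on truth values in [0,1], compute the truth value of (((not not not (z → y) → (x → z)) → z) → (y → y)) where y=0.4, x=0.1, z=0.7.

(z → y): 0.7 > 0.4, so result = 0.4
not (z → y): Gödel ¬ of 0.4 = 0 (operand ≠ 0)
not not (z → y): Gödel ¬ of 0 = 1 (operand is 0)
not not not (z → y): Gödel ¬ of 1 = 0 (operand ≠ 0)
(x → z): 0.1 ≤ 0.7, so result = 1
(not not not (z → y) → (x → z)): 0 ≤ 1, so result = 1
((not not not (z → y) → (x → z)) → z): 1 > 0.7, so result = 0.7
(y → y): 0.4 ≤ 0.4, so result = 1
(((not not not (z → y) → (x → z)) → z) → (y → y)): 0.7 ≤ 1, so result = 1

1.00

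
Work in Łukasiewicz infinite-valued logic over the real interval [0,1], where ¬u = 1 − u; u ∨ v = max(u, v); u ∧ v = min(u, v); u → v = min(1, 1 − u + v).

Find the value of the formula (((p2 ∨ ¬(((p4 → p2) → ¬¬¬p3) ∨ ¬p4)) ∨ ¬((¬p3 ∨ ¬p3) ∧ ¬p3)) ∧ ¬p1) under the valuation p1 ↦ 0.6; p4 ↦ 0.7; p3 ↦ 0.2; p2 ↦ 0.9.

0.40

(p4 → p2): min(1, 1 − 0.7 + 0.9) = 1
¬p3: Łukasiewicz ¬ gives 1 − 0.2 = 0.8
¬¬p3: Łukasiewicz ¬ gives 1 − 0.8 = 0.2
¬¬¬p3: Łukasiewicz ¬ gives 1 − 0.2 = 0.8
((p4 → p2) → ¬¬¬p3): min(1, 1 − 1 + 0.8) = 0.8
¬p4: Łukasiewicz ¬ gives 1 − 0.7 = 0.3
(((p4 → p2) → ¬¬¬p3) ∨ ¬p4) = max(0.8, 0.3) = 0.8
¬(((p4 → p2) → ¬¬¬p3) ∨ ¬p4): Łukasiewicz ¬ gives 1 − 0.8 = 0.2
(p2 ∨ ¬(((p4 → p2) → ¬¬¬p3) ∨ ¬p4)) = max(0.9, 0.2) = 0.9
¬p3: Łukasiewicz ¬ gives 1 − 0.2 = 0.8
¬p3: Łukasiewicz ¬ gives 1 − 0.2 = 0.8
(¬p3 ∨ ¬p3) = max(0.8, 0.8) = 0.8
¬p3: Łukasiewicz ¬ gives 1 − 0.2 = 0.8
((¬p3 ∨ ¬p3) ∧ ¬p3) = min(0.8, 0.8) = 0.8
¬((¬p3 ∨ ¬p3) ∧ ¬p3): Łukasiewicz ¬ gives 1 − 0.8 = 0.2
((p2 ∨ ¬(((p4 → p2) → ¬¬¬p3) ∨ ¬p4)) ∨ ¬((¬p3 ∨ ¬p3) ∧ ¬p3)) = max(0.9, 0.2) = 0.9
¬p1: Łukasiewicz ¬ gives 1 − 0.6 = 0.4
(((p2 ∨ ¬(((p4 → p2) → ¬¬¬p3) ∨ ¬p4)) ∨ ¬((¬p3 ∨ ¬p3) ∧ ¬p3)) ∧ ¬p1) = min(0.9, 0.4) = 0.4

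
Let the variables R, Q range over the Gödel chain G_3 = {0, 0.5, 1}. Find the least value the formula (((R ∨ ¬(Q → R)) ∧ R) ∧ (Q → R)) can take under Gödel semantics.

0.00

The minimum is attained at R = 0, Q = 0:
  (Q → R): 0 ≤ 0, so result = 1
  ¬(Q → R): Gödel ¬ of 1 = 0 (operand ≠ 0)
  (R ∨ ¬(Q → R)) = max(0, 0) = 0
  ((R ∨ ¬(Q → R)) ∧ R) = min(0, 0) = 0
  (Q → R): 0 ≤ 0, so result = 1
  (((R ∨ ¬(Q → R)) ∧ R) ∧ (Q → R)) = min(0, 1) = 0
Checking all 9 assignments confirms none give a value below 0.00.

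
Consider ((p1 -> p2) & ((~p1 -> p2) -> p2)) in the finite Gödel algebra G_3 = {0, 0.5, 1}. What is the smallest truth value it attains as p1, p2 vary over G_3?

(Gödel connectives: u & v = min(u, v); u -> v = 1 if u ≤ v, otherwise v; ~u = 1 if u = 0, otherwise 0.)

0.00

The minimum is attained at p1 = 0.5, p2 = 0:
  (p1 -> p2): 0.5 > 0, so result = 0
  ~p1: Gödel ¬ of 0.5 = 0 (operand ≠ 0)
  (~p1 -> p2): 0 ≤ 0, so result = 1
  ((~p1 -> p2) -> p2): 1 > 0, so result = 0
  ((p1 -> p2) & ((~p1 -> p2) -> p2)) = min(0, 0) = 0
Checking all 9 assignments confirms none give a value below 0.00.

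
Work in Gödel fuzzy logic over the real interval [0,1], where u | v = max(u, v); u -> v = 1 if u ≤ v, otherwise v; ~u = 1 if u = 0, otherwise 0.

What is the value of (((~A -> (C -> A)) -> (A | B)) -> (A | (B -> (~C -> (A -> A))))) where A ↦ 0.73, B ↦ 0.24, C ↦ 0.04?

1.00

~A: Gödel ¬ of 0.73 = 0 (operand ≠ 0)
(C -> A): 0.04 ≤ 0.73, so result = 1
(~A -> (C -> A)): 0 ≤ 1, so result = 1
(A | B) = max(0.73, 0.24) = 0.73
((~A -> (C -> A)) -> (A | B)): 1 > 0.73, so result = 0.73
~C: Gödel ¬ of 0.04 = 0 (operand ≠ 0)
(A -> A): 0.73 ≤ 0.73, so result = 1
(~C -> (A -> A)): 0 ≤ 1, so result = 1
(B -> (~C -> (A -> A))): 0.24 ≤ 1, so result = 1
(A | (B -> (~C -> (A -> A)))) = max(0.73, 1) = 1
(((~A -> (C -> A)) -> (A | B)) -> (A | (B -> (~C -> (A -> A))))): 0.73 ≤ 1, so result = 1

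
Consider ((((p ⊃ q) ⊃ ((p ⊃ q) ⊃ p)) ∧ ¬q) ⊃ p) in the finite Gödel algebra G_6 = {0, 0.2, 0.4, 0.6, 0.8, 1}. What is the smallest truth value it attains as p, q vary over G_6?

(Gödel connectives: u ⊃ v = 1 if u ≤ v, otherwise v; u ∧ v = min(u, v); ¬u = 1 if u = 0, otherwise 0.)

0.20

The minimum is attained at p = 0.2, q = 0:
  (p ⊃ q): 0.2 > 0, so result = 0
  (p ⊃ q): 0.2 > 0, so result = 0
  ((p ⊃ q) ⊃ p): 0 ≤ 0.2, so result = 1
  ((p ⊃ q) ⊃ ((p ⊃ q) ⊃ p)): 0 ≤ 1, so result = 1
  ¬q: Gödel ¬ of 0 = 1 (operand is 0)
  (((p ⊃ q) ⊃ ((p ⊃ q) ⊃ p)) ∧ ¬q) = min(1, 1) = 1
  ((((p ⊃ q) ⊃ ((p ⊃ q) ⊃ p)) ∧ ¬q) ⊃ p): 1 > 0.2, so result = 0.2
Checking all 36 assignments confirms none give a value below 0.20.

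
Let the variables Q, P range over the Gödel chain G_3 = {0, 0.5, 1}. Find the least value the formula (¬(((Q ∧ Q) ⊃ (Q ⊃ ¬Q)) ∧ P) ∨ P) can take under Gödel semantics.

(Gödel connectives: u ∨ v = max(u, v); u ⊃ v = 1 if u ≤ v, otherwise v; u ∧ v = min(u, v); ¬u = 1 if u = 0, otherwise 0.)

0.50

The minimum is attained at Q = 0, P = 0.5:
  (Q ∧ Q) = min(0, 0) = 0
  ¬Q: Gödel ¬ of 0 = 1 (operand is 0)
  (Q ⊃ ¬Q): 0 ≤ 1, so result = 1
  ((Q ∧ Q) ⊃ (Q ⊃ ¬Q)): 0 ≤ 1, so result = 1
  (((Q ∧ Q) ⊃ (Q ⊃ ¬Q)) ∧ P) = min(1, 0.5) = 0.5
  ¬(((Q ∧ Q) ⊃ (Q ⊃ ¬Q)) ∧ P): Gödel ¬ of 0.5 = 0 (operand ≠ 0)
  (¬(((Q ∧ Q) ⊃ (Q ⊃ ¬Q)) ∧ P) ∨ P) = max(0, 0.5) = 0.5
Checking all 9 assignments confirms none give a value below 0.50.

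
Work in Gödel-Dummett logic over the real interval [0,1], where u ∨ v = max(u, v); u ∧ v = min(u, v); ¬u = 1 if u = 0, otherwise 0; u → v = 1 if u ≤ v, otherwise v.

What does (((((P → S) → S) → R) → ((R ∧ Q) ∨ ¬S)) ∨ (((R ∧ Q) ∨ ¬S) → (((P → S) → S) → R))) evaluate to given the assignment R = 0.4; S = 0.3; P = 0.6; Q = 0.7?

1.00

(P → S): 0.6 > 0.3, so result = 0.3
((P → S) → S): 0.3 ≤ 0.3, so result = 1
(((P → S) → S) → R): 1 > 0.4, so result = 0.4
(R ∧ Q) = min(0.4, 0.7) = 0.4
¬S: Gödel ¬ of 0.3 = 0 (operand ≠ 0)
((R ∧ Q) ∨ ¬S) = max(0.4, 0) = 0.4
((((P → S) → S) → R) → ((R ∧ Q) ∨ ¬S)): 0.4 ≤ 0.4, so result = 1
(R ∧ Q) = min(0.4, 0.7) = 0.4
¬S: Gödel ¬ of 0.3 = 0 (operand ≠ 0)
((R ∧ Q) ∨ ¬S) = max(0.4, 0) = 0.4
(P → S): 0.6 > 0.3, so result = 0.3
((P → S) → S): 0.3 ≤ 0.3, so result = 1
(((P → S) → S) → R): 1 > 0.4, so result = 0.4
(((R ∧ Q) ∨ ¬S) → (((P → S) → S) → R)): 0.4 ≤ 0.4, so result = 1
(((((P → S) → S) → R) → ((R ∧ Q) ∨ ¬S)) ∨ (((R ∧ Q) ∨ ¬S) → (((P → S) → S) → R))) = max(1, 1) = 1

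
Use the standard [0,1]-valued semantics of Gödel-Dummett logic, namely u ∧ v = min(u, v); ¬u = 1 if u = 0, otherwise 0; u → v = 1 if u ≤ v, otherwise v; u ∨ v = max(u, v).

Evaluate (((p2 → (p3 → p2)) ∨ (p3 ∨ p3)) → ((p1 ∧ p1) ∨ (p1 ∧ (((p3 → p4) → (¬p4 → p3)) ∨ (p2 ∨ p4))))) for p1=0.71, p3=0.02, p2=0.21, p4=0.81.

(p3 → p2): 0.02 ≤ 0.21, so result = 1
(p2 → (p3 → p2)): 0.21 ≤ 1, so result = 1
(p3 ∨ p3) = max(0.02, 0.02) = 0.02
((p2 → (p3 → p2)) ∨ (p3 ∨ p3)) = max(1, 0.02) = 1
(p1 ∧ p1) = min(0.71, 0.71) = 0.71
(p3 → p4): 0.02 ≤ 0.81, so result = 1
¬p4: Gödel ¬ of 0.81 = 0 (operand ≠ 0)
(¬p4 → p3): 0 ≤ 0.02, so result = 1
((p3 → p4) → (¬p4 → p3)): 1 ≤ 1, so result = 1
(p2 ∨ p4) = max(0.21, 0.81) = 0.81
(((p3 → p4) → (¬p4 → p3)) ∨ (p2 ∨ p4)) = max(1, 0.81) = 1
(p1 ∧ (((p3 → p4) → (¬p4 → p3)) ∨ (p2 ∨ p4))) = min(0.71, 1) = 0.71
((p1 ∧ p1) ∨ (p1 ∧ (((p3 → p4) → (¬p4 → p3)) ∨ (p2 ∨ p4)))) = max(0.71, 0.71) = 0.71
(((p2 → (p3 → p2)) ∨ (p3 ∨ p3)) → ((p1 ∧ p1) ∨ (p1 ∧ (((p3 → p4) → (¬p4 → p3)) ∨ (p2 ∨ p4))))): 1 > 0.71, so result = 0.71

0.71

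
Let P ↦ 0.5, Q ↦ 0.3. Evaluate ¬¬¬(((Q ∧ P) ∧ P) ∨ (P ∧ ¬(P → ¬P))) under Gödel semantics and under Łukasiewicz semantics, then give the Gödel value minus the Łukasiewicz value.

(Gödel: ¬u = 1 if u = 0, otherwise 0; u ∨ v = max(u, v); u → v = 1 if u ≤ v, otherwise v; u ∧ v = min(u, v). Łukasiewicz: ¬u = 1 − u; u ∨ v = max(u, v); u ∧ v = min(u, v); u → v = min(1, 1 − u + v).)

Gödel evaluation:
  (Q ∧ P) = min(0.3, 0.5) = 0.3
  ((Q ∧ P) ∧ P) = min(0.3, 0.5) = 0.3
  ¬P: Gödel ¬ of 0.5 = 0 (operand ≠ 0)
  (P → ¬P): 0.5 > 0, so result = 0
  ¬(P → ¬P): Gödel ¬ of 0 = 1 (operand is 0)
  (P ∧ ¬(P → ¬P)) = min(0.5, 1) = 0.5
  (((Q ∧ P) ∧ P) ∨ (P ∧ ¬(P → ¬P))) = max(0.3, 0.5) = 0.5
  ¬(((Q ∧ P) ∧ P) ∨ (P ∧ ¬(P → ¬P))): Gödel ¬ of 0.5 = 0 (operand ≠ 0)
  ¬¬(((Q ∧ P) ∧ P) ∨ (P ∧ ¬(P → ¬P))): Gödel ¬ of 0 = 1 (operand is 0)
  ¬¬¬(((Q ∧ P) ∧ P) ∨ (P ∧ ¬(P → ¬P))): Gödel ¬ of 1 = 0 (operand ≠ 0)
  Gödel value = 0
Łukasiewicz evaluation:
  (Q ∧ P) = min(0.3, 0.5) = 0.3
  ((Q ∧ P) ∧ P) = min(0.3, 0.5) = 0.3
  ¬P: Łukasiewicz ¬ gives 1 − 0.5 = 0.5
  (P → ¬P): min(1, 1 − 0.5 + 0.5) = 1
  ¬(P → ¬P): Łukasiewicz ¬ gives 1 − 1 = 0
  (P ∧ ¬(P → ¬P)) = min(0.5, 0) = 0
  (((Q ∧ P) ∧ P) ∨ (P ∧ ¬(P → ¬P))) = max(0.3, 0) = 0.3
  ¬(((Q ∧ P) ∧ P) ∨ (P ∧ ¬(P → ¬P))): Łukasiewicz ¬ gives 1 − 0.3 = 0.7
  ¬¬(((Q ∧ P) ∧ P) ∨ (P ∧ ¬(P → ¬P))): Łukasiewicz ¬ gives 1 − 0.7 = 0.3
  ¬¬¬(((Q ∧ P) ∧ P) ∨ (P ∧ ¬(P → ¬P))): Łukasiewicz ¬ gives 1 − 0.3 = 0.7
  Łukasiewicz value = 0.7
Difference: 0 − 0.7 = -0.70

-0.70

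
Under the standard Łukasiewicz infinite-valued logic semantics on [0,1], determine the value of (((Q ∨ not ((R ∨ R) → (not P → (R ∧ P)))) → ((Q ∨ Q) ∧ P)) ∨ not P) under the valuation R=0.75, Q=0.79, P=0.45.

(R ∨ R) = max(0.75, 0.75) = 0.75
not P: Łukasiewicz ¬ gives 1 − 0.45 = 0.55
(R ∧ P) = min(0.75, 0.45) = 0.45
(not P → (R ∧ P)): min(1, 1 − 0.55 + 0.45) = 0.9
((R ∨ R) → (not P → (R ∧ P))): min(1, 1 − 0.75 + 0.9) = 1
not ((R ∨ R) → (not P → (R ∧ P))): Łukasiewicz ¬ gives 1 − 1 = 0
(Q ∨ not ((R ∨ R) → (not P → (R ∧ P)))) = max(0.79, 0) = 0.79
(Q ∨ Q) = max(0.79, 0.79) = 0.79
((Q ∨ Q) ∧ P) = min(0.79, 0.45) = 0.45
((Q ∨ not ((R ∨ R) → (not P → (R ∧ P)))) → ((Q ∨ Q) ∧ P)): min(1, 1 − 0.79 + 0.45) = 0.66
not P: Łukasiewicz ¬ gives 1 − 0.45 = 0.55
(((Q ∨ not ((R ∨ R) → (not P → (R ∧ P)))) → ((Q ∨ Q) ∧ P)) ∨ not P) = max(0.66, 0.55) = 0.66

0.66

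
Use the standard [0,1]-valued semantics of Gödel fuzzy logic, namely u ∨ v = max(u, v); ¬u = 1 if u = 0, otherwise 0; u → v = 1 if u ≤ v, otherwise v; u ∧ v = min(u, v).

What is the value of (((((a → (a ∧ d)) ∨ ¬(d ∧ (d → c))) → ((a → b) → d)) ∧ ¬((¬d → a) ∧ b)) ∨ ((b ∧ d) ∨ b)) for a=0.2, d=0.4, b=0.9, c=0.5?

(a ∧ d) = min(0.2, 0.4) = 0.2
(a → (a ∧ d)): 0.2 ≤ 0.2, so result = 1
(d → c): 0.4 ≤ 0.5, so result = 1
(d ∧ (d → c)) = min(0.4, 1) = 0.4
¬(d ∧ (d → c)): Gödel ¬ of 0.4 = 0 (operand ≠ 0)
((a → (a ∧ d)) ∨ ¬(d ∧ (d → c))) = max(1, 0) = 1
(a → b): 0.2 ≤ 0.9, so result = 1
((a → b) → d): 1 > 0.4, so result = 0.4
(((a → (a ∧ d)) ∨ ¬(d ∧ (d → c))) → ((a → b) → d)): 1 > 0.4, so result = 0.4
¬d: Gödel ¬ of 0.4 = 0 (operand ≠ 0)
(¬d → a): 0 ≤ 0.2, so result = 1
((¬d → a) ∧ b) = min(1, 0.9) = 0.9
¬((¬d → a) ∧ b): Gödel ¬ of 0.9 = 0 (operand ≠ 0)
((((a → (a ∧ d)) ∨ ¬(d ∧ (d → c))) → ((a → b) → d)) ∧ ¬((¬d → a) ∧ b)) = min(0.4, 0) = 0
(b ∧ d) = min(0.9, 0.4) = 0.4
((b ∧ d) ∨ b) = max(0.4, 0.9) = 0.9
(((((a → (a ∧ d)) ∨ ¬(d ∧ (d → c))) → ((a → b) → d)) ∧ ¬((¬d → a) ∧ b)) ∨ ((b ∧ d) ∨ b)) = max(0, 0.9) = 0.9

0.90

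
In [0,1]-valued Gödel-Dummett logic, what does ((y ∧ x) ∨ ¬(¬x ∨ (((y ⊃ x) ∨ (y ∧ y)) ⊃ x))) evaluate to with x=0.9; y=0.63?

(y ∧ x) = min(0.63, 0.9) = 0.63
¬x: Gödel ¬ of 0.9 = 0 (operand ≠ 0)
(y ⊃ x): 0.63 ≤ 0.9, so result = 1
(y ∧ y) = min(0.63, 0.63) = 0.63
((y ⊃ x) ∨ (y ∧ y)) = max(1, 0.63) = 1
(((y ⊃ x) ∨ (y ∧ y)) ⊃ x): 1 > 0.9, so result = 0.9
(¬x ∨ (((y ⊃ x) ∨ (y ∧ y)) ⊃ x)) = max(0, 0.9) = 0.9
¬(¬x ∨ (((y ⊃ x) ∨ (y ∧ y)) ⊃ x)): Gödel ¬ of 0.9 = 0 (operand ≠ 0)
((y ∧ x) ∨ ¬(¬x ∨ (((y ⊃ x) ∨ (y ∧ y)) ⊃ x))) = max(0.63, 0) = 0.63

0.63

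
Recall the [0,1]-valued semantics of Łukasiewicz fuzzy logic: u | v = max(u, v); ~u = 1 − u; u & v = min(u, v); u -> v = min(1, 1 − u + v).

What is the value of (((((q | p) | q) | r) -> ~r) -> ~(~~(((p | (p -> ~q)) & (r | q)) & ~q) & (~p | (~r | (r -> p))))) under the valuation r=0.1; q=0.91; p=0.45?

0.92

(q | p) = max(0.91, 0.45) = 0.91
((q | p) | q) = max(0.91, 0.91) = 0.91
(((q | p) | q) | r) = max(0.91, 0.1) = 0.91
~r: Łukasiewicz ¬ gives 1 − 0.1 = 0.9
((((q | p) | q) | r) -> ~r): min(1, 1 − 0.91 + 0.9) = 0.99
~q: Łukasiewicz ¬ gives 1 − 0.91 = 0.09
(p -> ~q): min(1, 1 − 0.45 + 0.09) = 0.64
(p | (p -> ~q)) = max(0.45, 0.64) = 0.64
(r | q) = max(0.1, 0.91) = 0.91
((p | (p -> ~q)) & (r | q)) = min(0.64, 0.91) = 0.64
~q: Łukasiewicz ¬ gives 1 − 0.91 = 0.09
(((p | (p -> ~q)) & (r | q)) & ~q) = min(0.64, 0.09) = 0.09
~(((p | (p -> ~q)) & (r | q)) & ~q): Łukasiewicz ¬ gives 1 − 0.09 = 0.91
~~(((p | (p -> ~q)) & (r | q)) & ~q): Łukasiewicz ¬ gives 1 − 0.91 = 0.09
~p: Łukasiewicz ¬ gives 1 − 0.45 = 0.55
~r: Łukasiewicz ¬ gives 1 − 0.1 = 0.9
(r -> p): min(1, 1 − 0.1 + 0.45) = 1
(~r | (r -> p)) = max(0.9, 1) = 1
(~p | (~r | (r -> p))) = max(0.55, 1) = 1
(~~(((p | (p -> ~q)) & (r | q)) & ~q) & (~p | (~r | (r -> p)))) = min(0.09, 1) = 0.09
~(~~(((p | (p -> ~q)) & (r | q)) & ~q) & (~p | (~r | (r -> p)))): Łukasiewicz ¬ gives 1 − 0.09 = 0.91
(((((q | p) | q) | r) -> ~r) -> ~(~~(((p | (p -> ~q)) & (r | q)) & ~q) & (~p | (~r | (r -> p))))): min(1, 1 − 0.99 + 0.91) = 0.92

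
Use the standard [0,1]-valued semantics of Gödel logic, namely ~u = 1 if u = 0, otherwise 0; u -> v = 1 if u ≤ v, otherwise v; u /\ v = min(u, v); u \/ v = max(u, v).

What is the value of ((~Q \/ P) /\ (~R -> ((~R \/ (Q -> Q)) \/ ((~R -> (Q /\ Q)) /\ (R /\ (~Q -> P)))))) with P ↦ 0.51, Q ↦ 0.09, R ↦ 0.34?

~Q: Gödel ¬ of 0.09 = 0 (operand ≠ 0)
(~Q \/ P) = max(0, 0.51) = 0.51
~R: Gödel ¬ of 0.34 = 0 (operand ≠ 0)
~R: Gödel ¬ of 0.34 = 0 (operand ≠ 0)
(Q -> Q): 0.09 ≤ 0.09, so result = 1
(~R \/ (Q -> Q)) = max(0, 1) = 1
~R: Gödel ¬ of 0.34 = 0 (operand ≠ 0)
(Q /\ Q) = min(0.09, 0.09) = 0.09
(~R -> (Q /\ Q)): 0 ≤ 0.09, so result = 1
~Q: Gödel ¬ of 0.09 = 0 (operand ≠ 0)
(~Q -> P): 0 ≤ 0.51, so result = 1
(R /\ (~Q -> P)) = min(0.34, 1) = 0.34
((~R -> (Q /\ Q)) /\ (R /\ (~Q -> P))) = min(1, 0.34) = 0.34
((~R \/ (Q -> Q)) \/ ((~R -> (Q /\ Q)) /\ (R /\ (~Q -> P)))) = max(1, 0.34) = 1
(~R -> ((~R \/ (Q -> Q)) \/ ((~R -> (Q /\ Q)) /\ (R /\ (~Q -> P))))): 0 ≤ 1, so result = 1
((~Q \/ P) /\ (~R -> ((~R \/ (Q -> Q)) \/ ((~R -> (Q /\ Q)) /\ (R /\ (~Q -> P)))))) = min(0.51, 1) = 0.51

0.51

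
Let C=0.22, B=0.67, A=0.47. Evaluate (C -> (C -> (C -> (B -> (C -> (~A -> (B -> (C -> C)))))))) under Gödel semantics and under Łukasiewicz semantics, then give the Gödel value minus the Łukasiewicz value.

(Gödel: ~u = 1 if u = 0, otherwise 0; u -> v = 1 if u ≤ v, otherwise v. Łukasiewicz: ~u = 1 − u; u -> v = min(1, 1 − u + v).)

Gödel evaluation:
  ~A: Gödel ¬ of 0.47 = 0 (operand ≠ 0)
  (C -> C): 0.22 ≤ 0.22, so result = 1
  (B -> (C -> C)): 0.67 ≤ 1, so result = 1
  (~A -> (B -> (C -> C))): 0 ≤ 1, so result = 1
  (C -> (~A -> (B -> (C -> C)))): 0.22 ≤ 1, so result = 1
  (B -> (C -> (~A -> (B -> (C -> C))))): 0.67 ≤ 1, so result = 1
  (C -> (B -> (C -> (~A -> (B -> (C -> C)))))): 0.22 ≤ 1, so result = 1
  (C -> (C -> (B -> (C -> (~A -> (B -> (C -> C))))))): 0.22 ≤ 1, so result = 1
  (C -> (C -> (C -> (B -> (C -> (~A -> (B -> (C -> C)))))))): 0.22 ≤ 1, so result = 1
  Gödel value = 1
Łukasiewicz evaluation:
  ~A: Łukasiewicz ¬ gives 1 − 0.47 = 0.53
  (C -> C): min(1, 1 − 0.22 + 0.22) = 1
  (B -> (C -> C)): min(1, 1 − 0.67 + 1) = 1
  (~A -> (B -> (C -> C))): min(1, 1 − 0.53 + 1) = 1
  (C -> (~A -> (B -> (C -> C)))): min(1, 1 − 0.22 + 1) = 1
  (B -> (C -> (~A -> (B -> (C -> C))))): min(1, 1 − 0.67 + 1) = 1
  (C -> (B -> (C -> (~A -> (B -> (C -> C)))))): min(1, 1 − 0.22 + 1) = 1
  (C -> (C -> (B -> (C -> (~A -> (B -> (C -> C))))))): min(1, 1 − 0.22 + 1) = 1
  (C -> (C -> (C -> (B -> (C -> (~A -> (B -> (C -> C)))))))): min(1, 1 − 0.22 + 1) = 1
  Łukasiewicz value = 1
Difference: 1 − 1 = 0.00

0.00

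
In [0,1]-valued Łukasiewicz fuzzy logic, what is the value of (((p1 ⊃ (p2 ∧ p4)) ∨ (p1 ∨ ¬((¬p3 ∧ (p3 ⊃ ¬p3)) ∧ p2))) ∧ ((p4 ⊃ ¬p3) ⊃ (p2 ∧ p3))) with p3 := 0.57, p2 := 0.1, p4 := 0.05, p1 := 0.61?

0.10

(p2 ∧ p4) = min(0.1, 0.05) = 0.05
(p1 ⊃ (p2 ∧ p4)): min(1, 1 − 0.61 + 0.05) = 0.44
¬p3: Łukasiewicz ¬ gives 1 − 0.57 = 0.43
¬p3: Łukasiewicz ¬ gives 1 − 0.57 = 0.43
(p3 ⊃ ¬p3): min(1, 1 − 0.57 + 0.43) = 0.86
(¬p3 ∧ (p3 ⊃ ¬p3)) = min(0.43, 0.86) = 0.43
((¬p3 ∧ (p3 ⊃ ¬p3)) ∧ p2) = min(0.43, 0.1) = 0.1
¬((¬p3 ∧ (p3 ⊃ ¬p3)) ∧ p2): Łukasiewicz ¬ gives 1 − 0.1 = 0.9
(p1 ∨ ¬((¬p3 ∧ (p3 ⊃ ¬p3)) ∧ p2)) = max(0.61, 0.9) = 0.9
((p1 ⊃ (p2 ∧ p4)) ∨ (p1 ∨ ¬((¬p3 ∧ (p3 ⊃ ¬p3)) ∧ p2))) = max(0.44, 0.9) = 0.9
¬p3: Łukasiewicz ¬ gives 1 − 0.57 = 0.43
(p4 ⊃ ¬p3): min(1, 1 − 0.05 + 0.43) = 1
(p2 ∧ p3) = min(0.1, 0.57) = 0.1
((p4 ⊃ ¬p3) ⊃ (p2 ∧ p3)): min(1, 1 − 1 + 0.1) = 0.1
(((p1 ⊃ (p2 ∧ p4)) ∨ (p1 ∨ ¬((¬p3 ∧ (p3 ⊃ ¬p3)) ∧ p2))) ∧ ((p4 ⊃ ¬p3) ⊃ (p2 ∧ p3))) = min(0.9, 0.1) = 0.1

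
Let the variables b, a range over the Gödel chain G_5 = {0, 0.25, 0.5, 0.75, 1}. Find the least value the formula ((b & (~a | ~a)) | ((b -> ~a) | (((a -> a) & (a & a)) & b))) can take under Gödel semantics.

The minimum is attained at b = 0.25, a = 0.25:
  ~a: Gödel ¬ of 0.25 = 0 (operand ≠ 0)
  ~a: Gödel ¬ of 0.25 = 0 (operand ≠ 0)
  (~a | ~a) = max(0, 0) = 0
  (b & (~a | ~a)) = min(0.25, 0) = 0
  ~a: Gödel ¬ of 0.25 = 0 (operand ≠ 0)
  (b -> ~a): 0.25 > 0, so result = 0
  (a -> a): 0.25 ≤ 0.25, so result = 1
  (a & a) = min(0.25, 0.25) = 0.25
  ((a -> a) & (a & a)) = min(1, 0.25) = 0.25
  (((a -> a) & (a & a)) & b) = min(0.25, 0.25) = 0.25
  ((b -> ~a) | (((a -> a) & (a & a)) & b)) = max(0, 0.25) = 0.25
  ((b & (~a | ~a)) | ((b -> ~a) | (((a -> a) & (a & a)) & b))) = max(0, 0.25) = 0.25
Checking all 25 assignments confirms none give a value below 0.25.

0.25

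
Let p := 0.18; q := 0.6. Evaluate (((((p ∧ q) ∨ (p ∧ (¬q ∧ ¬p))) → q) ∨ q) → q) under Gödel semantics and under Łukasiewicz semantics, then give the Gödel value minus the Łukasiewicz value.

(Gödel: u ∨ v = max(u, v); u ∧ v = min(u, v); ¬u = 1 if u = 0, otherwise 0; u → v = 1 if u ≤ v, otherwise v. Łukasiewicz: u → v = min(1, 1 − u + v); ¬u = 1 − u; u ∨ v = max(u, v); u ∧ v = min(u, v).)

Gödel evaluation:
  (p ∧ q) = min(0.18, 0.6) = 0.18
  ¬q: Gödel ¬ of 0.6 = 0 (operand ≠ 0)
  ¬p: Gödel ¬ of 0.18 = 0 (operand ≠ 0)
  (¬q ∧ ¬p) = min(0, 0) = 0
  (p ∧ (¬q ∧ ¬p)) = min(0.18, 0) = 0
  ((p ∧ q) ∨ (p ∧ (¬q ∧ ¬p))) = max(0.18, 0) = 0.18
  (((p ∧ q) ∨ (p ∧ (¬q ∧ ¬p))) → q): 0.18 ≤ 0.6, so result = 1
  ((((p ∧ q) ∨ (p ∧ (¬q ∧ ¬p))) → q) ∨ q) = max(1, 0.6) = 1
  (((((p ∧ q) ∨ (p ∧ (¬q ∧ ¬p))) → q) ∨ q) → q): 1 > 0.6, so result = 0.6
  Gödel value = 0.6
Łukasiewicz evaluation:
  (p ∧ q) = min(0.18, 0.6) = 0.18
  ¬q: Łukasiewicz ¬ gives 1 − 0.6 = 0.4
  ¬p: Łukasiewicz ¬ gives 1 − 0.18 = 0.82
  (¬q ∧ ¬p) = min(0.4, 0.82) = 0.4
  (p ∧ (¬q ∧ ¬p)) = min(0.18, 0.4) = 0.18
  ((p ∧ q) ∨ (p ∧ (¬q ∧ ¬p))) = max(0.18, 0.18) = 0.18
  (((p ∧ q) ∨ (p ∧ (¬q ∧ ¬p))) → q): min(1, 1 − 0.18 + 0.6) = 1
  ((((p ∧ q) ∨ (p ∧ (¬q ∧ ¬p))) → q) ∨ q) = max(1, 0.6) = 1
  (((((p ∧ q) ∨ (p ∧ (¬q ∧ ¬p))) → q) ∨ q) → q): min(1, 1 − 1 + 0.6) = 0.6
  Łukasiewicz value = 0.6
Difference: 0.6 − 0.6 = 0.00

0.00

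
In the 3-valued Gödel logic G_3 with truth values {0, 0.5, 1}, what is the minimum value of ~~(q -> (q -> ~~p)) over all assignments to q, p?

The minimum is attained at q = 0.5, p = 0:
  ~p: Gödel ¬ of 0 = 1 (operand is 0)
  ~~p: Gödel ¬ of 1 = 0 (operand ≠ 0)
  (q -> ~~p): 0.5 > 0, so result = 0
  (q -> (q -> ~~p)): 0.5 > 0, so result = 0
  ~(q -> (q -> ~~p)): Gödel ¬ of 0 = 1 (operand is 0)
  ~~(q -> (q -> ~~p)): Gödel ¬ of 1 = 0 (operand ≠ 0)
Checking all 9 assignments confirms none give a value below 0.00.

0.00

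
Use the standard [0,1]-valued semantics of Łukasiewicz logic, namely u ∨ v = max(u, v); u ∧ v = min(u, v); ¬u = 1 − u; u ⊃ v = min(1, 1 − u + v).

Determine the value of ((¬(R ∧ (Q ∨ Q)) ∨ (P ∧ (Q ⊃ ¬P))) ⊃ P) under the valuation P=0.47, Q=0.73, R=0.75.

1.00

(Q ∨ Q) = max(0.73, 0.73) = 0.73
(R ∧ (Q ∨ Q)) = min(0.75, 0.73) = 0.73
¬(R ∧ (Q ∨ Q)): Łukasiewicz ¬ gives 1 − 0.73 = 0.27
¬P: Łukasiewicz ¬ gives 1 − 0.47 = 0.53
(Q ⊃ ¬P): min(1, 1 − 0.73 + 0.53) = 0.8
(P ∧ (Q ⊃ ¬P)) = min(0.47, 0.8) = 0.47
(¬(R ∧ (Q ∨ Q)) ∨ (P ∧ (Q ⊃ ¬P))) = max(0.27, 0.47) = 0.47
((¬(R ∧ (Q ∨ Q)) ∨ (P ∧ (Q ⊃ ¬P))) ⊃ P): min(1, 1 − 0.47 + 0.47) = 1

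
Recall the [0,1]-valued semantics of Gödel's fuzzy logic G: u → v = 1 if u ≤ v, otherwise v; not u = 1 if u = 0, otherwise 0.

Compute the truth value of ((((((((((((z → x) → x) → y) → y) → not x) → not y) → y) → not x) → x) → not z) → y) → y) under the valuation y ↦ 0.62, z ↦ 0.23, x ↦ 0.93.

(z → x): 0.23 ≤ 0.93, so result = 1
((z → x) → x): 1 > 0.93, so result = 0.93
(((z → x) → x) → y): 0.93 > 0.62, so result = 0.62
((((z → x) → x) → y) → y): 0.62 ≤ 0.62, so result = 1
not x: Gödel ¬ of 0.93 = 0 (operand ≠ 0)
(((((z → x) → x) → y) → y) → not x): 1 > 0, so result = 0
not y: Gödel ¬ of 0.62 = 0 (operand ≠ 0)
((((((z → x) → x) → y) → y) → not x) → not y): 0 ≤ 0, so result = 1
(((((((z → x) → x) → y) → y) → not x) → not y) → y): 1 > 0.62, so result = 0.62
not x: Gödel ¬ of 0.93 = 0 (operand ≠ 0)
((((((((z → x) → x) → y) → y) → not x) → not y) → y) → not x): 0.62 > 0, so result = 0
(((((((((z → x) → x) → y) → y) → not x) → not y) → y) → not x) → x): 0 ≤ 0.93, so result = 1
not z: Gödel ¬ of 0.23 = 0 (operand ≠ 0)
((((((((((z → x) → x) → y) → y) → not x) → not y) → y) → not x) → x) → not z): 1 > 0, so result = 0
(((((((((((z → x) → x) → y) → y) → not x) → not y) → y) → not x) → x) → not z) → y): 0 ≤ 0.62, so result = 1
((((((((((((z → x) → x) → y) → y) → not x) → not y) → y) → not x) → x) → not z) → y) → y): 1 > 0.62, so result = 0.62

0.62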